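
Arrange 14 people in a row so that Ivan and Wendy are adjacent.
Treat as block: (14-1)! × 2! = 6227020800 × 2 = 12454041600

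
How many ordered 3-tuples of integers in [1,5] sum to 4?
Coefficient of x^4 in (x + x² + ... + x^5)^3. By inclusion-exclusion on dice exceeding 5: Σ_j (-1)^j C(3,j)·C(4-1-5j, 2) = C(3,0)·C(3,2) = 1·3 = 3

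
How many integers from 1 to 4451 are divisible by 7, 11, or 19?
⌊4451/7⌋+⌊4451/11⌋+⌊4451/19⌋ - ⌊4451/77⌋-⌊4451/133⌋-⌊4451/209⌋ + ⌊4451/1463⌋ = 635+404+234 - 57-33-21 + 3 = 1165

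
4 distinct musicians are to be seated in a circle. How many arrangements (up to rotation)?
Circular: fix one position, arrange the rest. (4-1)! = 6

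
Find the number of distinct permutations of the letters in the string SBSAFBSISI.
10! / (1! × 1! × 2! × 4! × 2!) = 37800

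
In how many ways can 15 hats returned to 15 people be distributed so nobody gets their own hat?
!15 = Σ_{j=0}^{15} (-1)^j·15!/j! = 1307674368000 - 1307674368000 + 653837184000 - 217945728000 + 54486432000 - 10897286400 + 1816214400 - 259459200 + 32432400 - 3603600 + 360360 - 32760 + 2730 - 210 + 15 - 1 = 481066515734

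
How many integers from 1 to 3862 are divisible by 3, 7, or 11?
⌊3862/3⌋+⌊3862/7⌋+⌊3862/11⌋ - ⌊3862/21⌋-⌊3862/33⌋-⌊3862/77⌋ + ⌊3862/231⌋ = 1287+551+351 - 183-117-50 + 16 = 1855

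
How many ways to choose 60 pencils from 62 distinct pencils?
C(62,60) = 62!/(60!×2!) = 1891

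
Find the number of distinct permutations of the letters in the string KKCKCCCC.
8! / (3! × 5!) = 56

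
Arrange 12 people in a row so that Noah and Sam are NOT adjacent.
Total - adjacent = 12! - (12-1)!×2 = 479001600 - 79833600 = 399168000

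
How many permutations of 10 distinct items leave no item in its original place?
!10 = Σ_{j=0}^{10} (-1)^j·10!/j! = 3628800 - 3628800 + 1814400 - 604800 + 151200 - 30240 + 5040 - 720 + 90 - 10 + 1 = 1334961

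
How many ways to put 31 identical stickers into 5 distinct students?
C(31+5-1, 5-1) = C(35, 4) = 52360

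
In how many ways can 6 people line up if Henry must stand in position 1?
Fix one position: (6-1)! = 120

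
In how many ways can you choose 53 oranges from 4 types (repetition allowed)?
C(53+4-1, 4-1) = C(56, 3) = 27720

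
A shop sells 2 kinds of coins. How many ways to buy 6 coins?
C(6+2-1, 2-1) = C(7, 1) = 7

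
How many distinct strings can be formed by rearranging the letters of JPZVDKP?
7! / (1! × 1! × 1! × 1! × 2! × 1!) = 2520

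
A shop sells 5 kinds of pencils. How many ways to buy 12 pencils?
C(12+5-1, 5-1) = C(16, 4) = 1820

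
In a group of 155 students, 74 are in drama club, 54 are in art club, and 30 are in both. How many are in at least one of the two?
|A∪B| = |A| + |B| - |A∩B| = 74 + 54 - 30 = 98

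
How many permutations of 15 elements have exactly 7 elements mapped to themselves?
Choose the 7 fixed points C(15,7) = 6435, derange the rest: !8 = Σ_{j=0}^{8} (-1)^j·8!/j! = 40320 - 40320 + 20160 - 6720 + 1680 - 336 + 56 - 8 + 1 = 14833. Product = 6435 × 14833 = 95450355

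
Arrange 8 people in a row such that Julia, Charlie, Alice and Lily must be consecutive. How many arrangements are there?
Treat the 4 as one block: (8-4+1)! × 4! = 120 × 24 = 2880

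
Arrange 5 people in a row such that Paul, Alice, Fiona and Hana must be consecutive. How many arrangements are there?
Treat the 4 as one block: (5-4+1)! × 4! = 2 × 24 = 48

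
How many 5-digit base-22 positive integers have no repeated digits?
First digit: 21 choices (nonzero). Then descending: 21 × 21 × 20 × 19 × 18 = 3016440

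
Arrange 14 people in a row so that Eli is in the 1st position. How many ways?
Fix one position: (14-1)! = 6227020800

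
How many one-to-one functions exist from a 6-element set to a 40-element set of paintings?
P(40,6) = 40!/(40-6)! = 2763633600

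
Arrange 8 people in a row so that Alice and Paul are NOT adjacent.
Total - adjacent = 8! - (8-1)!×2 = 40320 - 10080 = 30240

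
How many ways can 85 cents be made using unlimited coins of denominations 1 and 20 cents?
Coefficient of x^85 in 1/(1-x^1) · 1/(1-x^20). Use j coins of 20 for j = 0..⌊85/20⌋ = 4, the rest in 1s: 4 + 1 = 5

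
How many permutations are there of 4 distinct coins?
4! = 24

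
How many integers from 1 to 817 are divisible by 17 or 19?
⌊817/17⌋ + ⌊817/19⌋ - ⌊817/323⌋ = 48 + 43 - 2 = 89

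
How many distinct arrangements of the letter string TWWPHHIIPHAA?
12! / (2! × 1! × 3! × 2! × 2! × 2!) = 4989600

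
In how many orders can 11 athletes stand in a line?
11! = 39916800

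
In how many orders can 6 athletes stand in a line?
6! = 720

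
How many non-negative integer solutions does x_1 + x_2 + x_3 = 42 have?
C(42+3-1, 3-1) = C(44, 2) = 946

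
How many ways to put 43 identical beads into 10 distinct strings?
C(43+10-1, 10-1) = C(52, 9) = 3679075400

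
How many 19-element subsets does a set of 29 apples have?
C(29,19) = 29!/(19!×10!) = 20030010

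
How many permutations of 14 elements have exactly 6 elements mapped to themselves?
Choose the 6 fixed points C(14,6) = 3003, derange the rest: !8 = Σ_{j=0}^{8} (-1)^j·8!/j! = 40320 - 40320 + 20160 - 6720 + 1680 - 336 + 56 - 8 + 1 = 14833. Product = 3003 × 14833 = 44543499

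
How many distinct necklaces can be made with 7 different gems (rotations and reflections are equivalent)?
(7-1)!/2 = 720/2 = 360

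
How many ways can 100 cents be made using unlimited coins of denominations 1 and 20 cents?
Coefficient of x^100 in 1/(1-x^1) · 1/(1-x^20). Use j coins of 20 for j = 0..⌊100/20⌋ = 5, the rest in 1s: 5 + 1 = 6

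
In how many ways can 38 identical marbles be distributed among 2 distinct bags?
C(38+2-1, 2-1) = C(39, 1) = 39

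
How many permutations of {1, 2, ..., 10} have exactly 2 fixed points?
Choose the 2 fixed points C(10,2) = 45, derange the rest: !8 = Σ_{j=0}^{8} (-1)^j·8!/j! = 40320 - 40320 + 20160 - 6720 + 1680 - 336 + 56 - 8 + 1 = 14833. Product = 45 × 14833 = 667485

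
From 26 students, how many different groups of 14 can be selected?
C(26,14) = 26!/(14!×12!) = 9657700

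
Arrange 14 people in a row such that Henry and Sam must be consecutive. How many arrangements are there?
Treat the 2 as one block: (14-2+1)! × 2! = 6227020800 × 2 = 12454041600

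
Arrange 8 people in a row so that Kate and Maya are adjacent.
Treat as block: (8-1)! × 2! = 5040 × 2 = 10080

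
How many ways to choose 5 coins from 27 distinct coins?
C(27,5) = 27!/(5!×22!) = 80730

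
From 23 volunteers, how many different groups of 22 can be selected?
C(23,22) = 23!/(22!×1!) = 23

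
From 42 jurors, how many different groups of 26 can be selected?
C(42,26) = 42!/(26!×16!) = 166509721602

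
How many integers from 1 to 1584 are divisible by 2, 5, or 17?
⌊1584/2⌋+⌊1584/5⌋+⌊1584/17⌋ - ⌊1584/10⌋-⌊1584/34⌋-⌊1584/85⌋ + ⌊1584/170⌋ = 792+316+93 - 158-46-18 + 9 = 988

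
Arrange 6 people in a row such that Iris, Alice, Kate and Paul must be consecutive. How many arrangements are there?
Treat the 4 as one block: (6-4+1)! × 4! = 6 × 24 = 144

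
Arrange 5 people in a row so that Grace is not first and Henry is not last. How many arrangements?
By inclusion-exclusion: 5! - 2×(5-1)! + (5-2)! = 120 - 48 + 6 = 78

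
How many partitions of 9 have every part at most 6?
Let r_j(i) = number of partitions of i into parts ≤ j, for i = 0..9. r_1(i) = 1 for all i; r_j(i) = r_{j-1}(i) + r_j(i-j). Rows j = 2..6: ≤2: 1 1 2 2 3 3 4 4 5 5; ≤3: 1 1 2 3 4 5 7 8 10 12; ≤4: 1 1 2 3 5 6 9 11 15 18; ≤5: 1 1 2 3 5 7 10 13 18 23; ≤6: 1 1 2 3 5 7 11 14 20 26. r_6(9) = 26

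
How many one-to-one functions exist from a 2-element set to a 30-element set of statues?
P(30,2) = 30!/(30-2)! = 870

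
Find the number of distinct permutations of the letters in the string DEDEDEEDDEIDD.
13! / (1! × 5! × 7!) = 10296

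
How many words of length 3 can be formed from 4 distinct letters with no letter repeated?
P(4,3) = 4!/(4-3)! = 24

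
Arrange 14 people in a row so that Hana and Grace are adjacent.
Treat as block: (14-1)! × 2! = 6227020800 × 2 = 12454041600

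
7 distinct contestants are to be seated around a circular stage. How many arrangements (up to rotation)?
Circular: fix one position, arrange the rest. (7-1)! = 720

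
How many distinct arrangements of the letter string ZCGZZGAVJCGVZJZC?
16! / (2! × 3! × 2! × 5! × 1! × 3!) = 1210809600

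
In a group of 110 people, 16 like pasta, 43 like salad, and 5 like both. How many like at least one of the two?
|A∪B| = |A| + |B| - |A∩B| = 16 + 43 - 5 = 54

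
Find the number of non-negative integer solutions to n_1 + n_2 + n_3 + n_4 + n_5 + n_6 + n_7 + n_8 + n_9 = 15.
C(15+9-1, 9-1) = C(23, 8) = 490314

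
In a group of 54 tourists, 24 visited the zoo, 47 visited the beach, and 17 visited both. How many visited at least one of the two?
|A∪B| = |A| + |B| - |A∩B| = 24 + 47 - 17 = 54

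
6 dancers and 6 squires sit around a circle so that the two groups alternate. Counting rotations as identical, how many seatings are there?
Fix one of the dancers: (6-1)! ways for the remaining dancers, × 6! ways for the squires = 120 × 720 = 86400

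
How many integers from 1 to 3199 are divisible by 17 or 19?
⌊3199/17⌋ + ⌊3199/19⌋ - ⌊3199/323⌋ = 188 + 168 - 9 = 347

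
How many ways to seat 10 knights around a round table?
Circular: fix one position, arrange the rest. (10-1)! = 362880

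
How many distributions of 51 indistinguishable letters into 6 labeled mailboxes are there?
C(51+6-1, 6-1) = C(56, 5) = 3819816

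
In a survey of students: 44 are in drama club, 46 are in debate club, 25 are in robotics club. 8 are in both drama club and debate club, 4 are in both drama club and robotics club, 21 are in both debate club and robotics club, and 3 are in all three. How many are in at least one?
|A∪B∪C| = 44+46+25-8-4-21+3 = 85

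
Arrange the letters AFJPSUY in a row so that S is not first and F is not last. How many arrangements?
By inclusion-exclusion: 7! - 2×(7-1)! + (7-2)! = 5040 - 1440 + 120 = 3720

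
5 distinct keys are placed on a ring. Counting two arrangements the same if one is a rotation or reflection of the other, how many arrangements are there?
(5-1)!/2 = 24/2 = 12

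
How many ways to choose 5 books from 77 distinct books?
C(77,5) = 77!/(5!×72!) = 19757815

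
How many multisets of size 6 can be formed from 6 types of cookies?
C(6+6-1, 6-1) = C(11, 5) = 462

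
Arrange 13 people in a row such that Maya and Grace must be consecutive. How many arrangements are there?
Treat the 2 as one block: (13-2+1)! × 2! = 479001600 × 2 = 958003200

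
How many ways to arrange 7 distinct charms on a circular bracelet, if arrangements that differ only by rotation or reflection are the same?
(7-1)!/2 = 720/2 = 360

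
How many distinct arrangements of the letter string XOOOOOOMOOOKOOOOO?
17! / (14! × 1! × 1! × 1!) = 4080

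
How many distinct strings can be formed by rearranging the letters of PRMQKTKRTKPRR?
13! / (1! × 3! × 2! × 2! × 4! × 1!) = 10810800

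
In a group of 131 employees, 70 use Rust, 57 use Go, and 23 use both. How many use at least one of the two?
|A∪B| = |A| + |B| - |A∩B| = 70 + 57 - 23 = 104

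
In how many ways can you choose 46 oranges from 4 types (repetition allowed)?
C(46+4-1, 4-1) = C(49, 3) = 18424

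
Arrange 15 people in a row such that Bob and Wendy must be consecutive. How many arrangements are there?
Treat the 2 as one block: (15-2+1)! × 2! = 87178291200 × 2 = 174356582400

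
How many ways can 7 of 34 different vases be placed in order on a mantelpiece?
P(34,7) = 34!/(34-7)! = 27113264640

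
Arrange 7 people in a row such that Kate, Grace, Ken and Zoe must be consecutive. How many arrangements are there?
Treat the 4 as one block: (7-4+1)! × 4! = 24 × 24 = 576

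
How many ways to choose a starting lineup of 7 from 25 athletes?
C(25,7) = 25!/(7!×18!) = 480700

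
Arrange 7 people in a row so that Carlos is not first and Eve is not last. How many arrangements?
By inclusion-exclusion: 7! - 2×(7-1)! + (7-2)! = 5040 - 1440 + 120 = 3720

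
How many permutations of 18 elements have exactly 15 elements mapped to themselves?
Choose the 15 fixed points C(18,15) = 816, derange the rest: !3 = Σ_{j=0}^{3} (-1)^j·3!/j! = 6 - 6 + 3 - 1 = 2. Product = 816 × 2 = 1632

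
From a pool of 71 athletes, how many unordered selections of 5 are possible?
C(71,5) = 71!/(5!×66!) = 13019909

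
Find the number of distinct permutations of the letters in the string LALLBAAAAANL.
12! / (6! × 4! × 1! × 1!) = 27720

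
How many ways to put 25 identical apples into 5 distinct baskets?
C(25+5-1, 5-1) = C(29, 4) = 23751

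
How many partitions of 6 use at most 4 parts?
By conjugation, equals partitions of 6 into parts ≤ 4. Let r_j(i) = number of partitions of i into parts ≤ j, for i = 0..6. r_1(i) = 1 for all i; r_j(i) = r_{j-1}(i) + r_j(i-j). Rows j = 2..4: ≤2: 1 1 2 2 3 3 4; ≤3: 1 1 2 3 4 5 7; ≤4: 1 1 2 3 5 6 9. r_4(6) = 9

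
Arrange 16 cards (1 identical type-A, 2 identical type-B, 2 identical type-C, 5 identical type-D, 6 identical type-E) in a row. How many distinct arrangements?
16! / (1! × 2! × 2! × 5! × 6!) = 60540480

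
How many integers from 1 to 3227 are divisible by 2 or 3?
⌊3227/2⌋ + ⌊3227/3⌋ - ⌊3227/6⌋ = 1613 + 1075 - 537 = 2151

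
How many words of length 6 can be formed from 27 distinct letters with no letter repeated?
P(27,6) = 27!/(27-6)! = 213127200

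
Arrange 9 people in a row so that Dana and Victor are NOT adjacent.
Total - adjacent = 9! - (9-1)!×2 = 362880 - 80640 = 282240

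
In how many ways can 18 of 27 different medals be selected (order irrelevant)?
C(27,18) = 27!/(18!×9!) = 4686825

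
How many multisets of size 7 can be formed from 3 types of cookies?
C(7+3-1, 3-1) = C(9, 2) = 36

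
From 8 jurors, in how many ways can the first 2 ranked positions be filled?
P(8,2) = 8!/(8-2)! = 56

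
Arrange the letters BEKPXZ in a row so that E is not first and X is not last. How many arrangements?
By inclusion-exclusion: 6! - 2×(6-1)! + (6-2)! = 720 - 240 + 24 = 504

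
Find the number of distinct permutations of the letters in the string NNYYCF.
6! / (1! × 2! × 1! × 2!) = 180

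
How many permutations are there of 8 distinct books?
8! = 40320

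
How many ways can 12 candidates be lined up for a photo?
12! = 479001600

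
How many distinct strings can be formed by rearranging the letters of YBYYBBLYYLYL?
12! / (3! × 3! × 6!) = 18480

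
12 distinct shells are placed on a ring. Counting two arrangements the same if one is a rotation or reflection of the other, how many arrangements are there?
(12-1)!/2 = 39916800/2 = 19958400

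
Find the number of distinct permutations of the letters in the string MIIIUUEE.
8! / (2! × 1! × 3! × 2!) = 1680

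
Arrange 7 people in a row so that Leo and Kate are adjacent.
Treat as block: (7-1)! × 2! = 720 × 2 = 1440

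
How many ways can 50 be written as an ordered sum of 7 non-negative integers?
C(50+7-1, 7-1) = C(56, 6) = 32468436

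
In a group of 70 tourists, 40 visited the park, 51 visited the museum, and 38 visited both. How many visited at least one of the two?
|A∪B| = |A| + |B| - |A∩B| = 40 + 51 - 38 = 53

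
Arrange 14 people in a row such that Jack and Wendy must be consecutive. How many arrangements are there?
Treat the 2 as one block: (14-2+1)! × 2! = 6227020800 × 2 = 12454041600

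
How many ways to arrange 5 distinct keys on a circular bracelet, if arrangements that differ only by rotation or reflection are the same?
(5-1)!/2 = 24/2 = 12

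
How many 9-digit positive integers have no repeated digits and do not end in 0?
Last digit: 9 nonzero choices. First digit: 8 (nonzero, ≠last). Middle 7: P(8,7) = 40320. Total = 2903040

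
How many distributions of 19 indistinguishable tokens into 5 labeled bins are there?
C(19+5-1, 5-1) = C(23, 4) = 8855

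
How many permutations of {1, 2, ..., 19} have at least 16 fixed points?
Exactly j fixed points: C(19,j)·!(19-j); sum over j ≥ 16 (derangement numbers via !m = (m-1)·(!(m-1) + !(m-2)): !0..!3 = 1, 0, 1, 2). Σ_{j=16}^{19} C(19,j)·!(19-j) = C(19,16)·!3 + C(19,17)·!2 + C(19,18)·!1 + C(19,19)·!0 = 969·2 + 171·1 + 19·0 + 1·1 = 2110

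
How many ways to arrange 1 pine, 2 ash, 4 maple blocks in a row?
7! / (1! × 2! × 4!) = 105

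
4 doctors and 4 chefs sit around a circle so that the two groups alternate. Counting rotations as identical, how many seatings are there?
Fix one of the doctors: (4-1)! ways for the remaining doctors, × 4! ways for the chefs = 6 × 24 = 144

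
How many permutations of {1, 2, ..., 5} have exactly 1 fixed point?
Choose the 1 fixed point C(5,1) = 5, derange the rest: !4 = Σ_{j=0}^{4} (-1)^j·4!/j! = 24 - 24 + 12 - 4 + 1 = 9. Product = 5 × 9 = 45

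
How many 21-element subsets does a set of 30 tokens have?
C(30,21) = 30!/(21!×9!) = 14307150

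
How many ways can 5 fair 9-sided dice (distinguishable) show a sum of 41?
Coefficient of x^41 in (x + x² + ... + x^9)^5. By inclusion-exclusion on dice exceeding 9: Σ_j (-1)^j C(5,j)·C(41-1-9j, 4) = C(5,0)·C(40,4) - C(5,1)·C(31,4) + C(5,2)·C(22,4) - C(5,3)·C(13,4) + C(5,4)·C(4,4) = 1·91390 - 5·31465 + 10·7315 - 10·715 + 5·1 = 70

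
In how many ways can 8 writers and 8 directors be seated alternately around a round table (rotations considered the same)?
Fix one of the writers: (8-1)! ways for the remaining writers, × 8! ways for the directors = 5040 × 40320 = 203212800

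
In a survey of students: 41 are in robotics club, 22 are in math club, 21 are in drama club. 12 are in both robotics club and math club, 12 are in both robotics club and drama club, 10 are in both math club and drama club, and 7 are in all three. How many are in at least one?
|A∪B∪C| = 41+22+21-12-12-10+7 = 57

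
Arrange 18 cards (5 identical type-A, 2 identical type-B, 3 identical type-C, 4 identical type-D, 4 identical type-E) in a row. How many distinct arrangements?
18! / (5! × 2! × 3! × 4! × 4!) = 7718911200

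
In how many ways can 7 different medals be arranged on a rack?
7! = 5040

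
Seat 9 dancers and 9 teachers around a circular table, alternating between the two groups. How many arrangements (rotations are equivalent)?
Fix one of the dancers: (9-1)! ways for the remaining dancers, × 9! ways for the teachers = 40320 × 362880 = 14631321600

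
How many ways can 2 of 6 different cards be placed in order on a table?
P(6,2) = 6!/(6-2)! = 30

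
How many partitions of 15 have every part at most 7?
Let r_j(i) = number of partitions of i into parts ≤ j, for i = 0..15. r_1(i) = 1 for all i; r_j(i) = r_{j-1}(i) + r_j(i-j). Rows j = 2..7: ≤2: 1 1 2 2 3 3 4 4 5 5 6 6 7 7 8 8; ≤3: 1 1 2 3 4 5 7 8 10 12 14 16 19 21 24 27; ≤4: 1 1 2 3 5 6 9 11 15 18 23 27 34 39 47 54; ≤5: 1 1 2 3 5 7 10 13 18 23 30 37 47 57 70 84; ≤6: 1 1 2 3 5 7 11 14 20 26 35 44 58 71 90 110; ≤7: 1 1 2 3 5 7 11 15 21 28 38 49 65 82 105 131. r_7(15) = 131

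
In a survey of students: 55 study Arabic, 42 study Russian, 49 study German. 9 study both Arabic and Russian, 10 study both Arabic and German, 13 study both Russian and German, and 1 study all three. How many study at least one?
|A∪B∪C| = 55+42+49-9-10-13+1 = 115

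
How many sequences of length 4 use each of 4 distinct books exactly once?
4! = 24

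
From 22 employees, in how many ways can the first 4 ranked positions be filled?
P(22,4) = 22!/(22-4)! = 175560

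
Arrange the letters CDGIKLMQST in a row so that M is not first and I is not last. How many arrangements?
By inclusion-exclusion: 10! - 2×(10-1)! + (10-2)! = 3628800 - 725760 + 40320 = 2943360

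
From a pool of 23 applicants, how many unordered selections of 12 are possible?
C(23,12) = 23!/(12!×11!) = 1352078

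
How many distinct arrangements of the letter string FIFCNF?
6! / (1! × 1! × 1! × 3!) = 120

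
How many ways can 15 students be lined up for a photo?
15! = 1307674368000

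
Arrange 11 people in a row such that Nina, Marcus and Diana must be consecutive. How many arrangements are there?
Treat the 3 as one block: (11-3+1)! × 3! = 362880 × 6 = 2177280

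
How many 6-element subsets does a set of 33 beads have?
C(33,6) = 33!/(6!×27!) = 1107568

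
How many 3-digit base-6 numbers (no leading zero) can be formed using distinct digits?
First digit: 5 choices (nonzero). Then descending: 5 × 5 × 4 = 100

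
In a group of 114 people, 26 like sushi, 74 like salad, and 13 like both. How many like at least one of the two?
|A∪B| = |A| + |B| - |A∩B| = 26 + 74 - 13 = 87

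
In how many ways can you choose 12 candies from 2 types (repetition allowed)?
C(12+2-1, 2-1) = C(13, 1) = 13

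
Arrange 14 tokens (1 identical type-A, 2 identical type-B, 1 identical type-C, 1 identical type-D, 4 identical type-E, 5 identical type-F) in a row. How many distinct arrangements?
14! / (1! × 2! × 1! × 1! × 4! × 5!) = 15135120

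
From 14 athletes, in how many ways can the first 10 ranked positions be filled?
P(14,10) = 14!/(14-10)! = 3632428800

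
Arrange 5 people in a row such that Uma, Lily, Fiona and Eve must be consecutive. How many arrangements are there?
Treat the 4 as one block: (5-4+1)! × 4! = 2 × 24 = 48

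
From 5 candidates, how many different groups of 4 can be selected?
C(5,4) = 5!/(4!×1!) = 5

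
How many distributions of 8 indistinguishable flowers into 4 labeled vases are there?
C(8+4-1, 4-1) = C(11, 3) = 165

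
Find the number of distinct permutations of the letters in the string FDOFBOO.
7! / (2! × 3! × 1! × 1!) = 420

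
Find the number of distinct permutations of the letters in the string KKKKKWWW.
8! / (5! × 3!) = 56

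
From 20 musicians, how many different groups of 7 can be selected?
C(20,7) = 20!/(7!×13!) = 77520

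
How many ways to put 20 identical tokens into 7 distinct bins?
C(20+7-1, 7-1) = C(26, 6) = 230230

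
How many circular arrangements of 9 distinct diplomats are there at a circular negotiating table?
Circular: fix one position, arrange the rest. (9-1)! = 40320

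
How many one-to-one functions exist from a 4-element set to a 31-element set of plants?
P(31,4) = 31!/(31-4)! = 755160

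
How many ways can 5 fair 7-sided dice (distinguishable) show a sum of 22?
Coefficient of x^22 in (x + x² + ... + x^7)^5. By inclusion-exclusion on dice exceeding 7: Σ_j (-1)^j C(5,j)·C(22-1-7j, 4) = C(5,0)·C(21,4) - C(5,1)·C(14,4) + C(5,2)·C(7,4) = 1·5985 - 5·1001 + 10·35 = 1330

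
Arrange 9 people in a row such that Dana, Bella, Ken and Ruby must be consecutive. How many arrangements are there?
Treat the 4 as one block: (9-4+1)! × 4! = 720 × 24 = 17280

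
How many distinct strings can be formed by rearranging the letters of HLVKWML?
7! / (1! × 1! × 2! × 1! × 1! × 1!) = 2520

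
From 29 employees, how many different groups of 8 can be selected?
C(29,8) = 29!/(8!×21!) = 4292145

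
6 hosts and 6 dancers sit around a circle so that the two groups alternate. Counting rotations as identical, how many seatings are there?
Fix one of the hosts: (6-1)! ways for the remaining hosts, × 6! ways for the dancers = 120 × 720 = 86400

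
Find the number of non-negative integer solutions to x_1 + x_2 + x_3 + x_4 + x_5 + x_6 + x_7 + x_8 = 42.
C(42+8-1, 8-1) = C(49, 7) = 85900584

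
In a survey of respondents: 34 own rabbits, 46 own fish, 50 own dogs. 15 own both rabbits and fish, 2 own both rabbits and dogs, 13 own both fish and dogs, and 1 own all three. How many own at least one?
|A∪B∪C| = 34+46+50-15-2-13+1 = 101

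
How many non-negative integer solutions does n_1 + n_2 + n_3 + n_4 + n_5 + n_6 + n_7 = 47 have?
C(47+7-1, 7-1) = C(53, 6) = 22957480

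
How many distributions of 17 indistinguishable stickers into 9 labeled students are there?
C(17+9-1, 9-1) = C(25, 8) = 1081575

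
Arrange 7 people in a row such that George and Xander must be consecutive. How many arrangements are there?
Treat the 2 as one block: (7-2+1)! × 2! = 720 × 2 = 1440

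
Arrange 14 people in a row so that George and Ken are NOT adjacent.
Total - adjacent = 14! - (14-1)!×2 = 87178291200 - 12454041600 = 74724249600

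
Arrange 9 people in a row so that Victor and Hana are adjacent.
Treat as block: (9-1)! × 2! = 40320 × 2 = 80640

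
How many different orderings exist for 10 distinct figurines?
10! = 3628800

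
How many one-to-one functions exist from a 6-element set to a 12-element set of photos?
P(12,6) = 12!/(12-6)! = 665280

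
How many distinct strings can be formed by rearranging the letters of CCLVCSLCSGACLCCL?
16! / (7! × 4! × 1! × 2! × 1! × 1!) = 86486400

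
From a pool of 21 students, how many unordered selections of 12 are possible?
C(21,12) = 21!/(12!×9!) = 293930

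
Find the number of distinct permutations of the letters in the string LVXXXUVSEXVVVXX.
15! / (1! × 1! × 5! × 6! × 1! × 1!) = 15135120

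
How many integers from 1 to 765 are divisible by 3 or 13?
⌊765/3⌋ + ⌊765/13⌋ - ⌊765/39⌋ = 255 + 58 - 19 = 294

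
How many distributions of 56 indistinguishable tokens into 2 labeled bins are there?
C(56+2-1, 2-1) = C(57, 1) = 57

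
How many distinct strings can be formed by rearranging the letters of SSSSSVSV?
8! / (6! × 2!) = 28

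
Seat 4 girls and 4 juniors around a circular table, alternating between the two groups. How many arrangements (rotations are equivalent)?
Fix one of the girls: (4-1)! ways for the remaining girls, × 4! ways for the juniors = 6 × 24 = 144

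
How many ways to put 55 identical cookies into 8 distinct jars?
C(55+8-1, 8-1) = C(62, 7) = 491796152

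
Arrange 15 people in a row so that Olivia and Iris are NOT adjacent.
Total - adjacent = 15! - (15-1)!×2 = 1307674368000 - 174356582400 = 1133317785600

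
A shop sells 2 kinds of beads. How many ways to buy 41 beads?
C(41+2-1, 2-1) = C(42, 1) = 42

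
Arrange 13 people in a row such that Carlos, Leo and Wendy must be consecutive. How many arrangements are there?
Treat the 3 as one block: (13-3+1)! × 3! = 39916800 × 6 = 239500800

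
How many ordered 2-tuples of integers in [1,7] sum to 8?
Coefficient of x^8 in (x + x² + ... + x^7)^2. By inclusion-exclusion on dice exceeding 7: Σ_j (-1)^j C(2,j)·C(8-1-7j, 1) = C(2,0)·C(7,1) = 1·7 = 7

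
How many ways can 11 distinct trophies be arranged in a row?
11! = 39916800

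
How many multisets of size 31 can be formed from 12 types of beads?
C(31+12-1, 12-1) = C(42, 11) = 4280561376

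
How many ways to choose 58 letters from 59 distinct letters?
C(59,58) = 59!/(58!×1!) = 59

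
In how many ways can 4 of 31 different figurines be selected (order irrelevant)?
C(31,4) = 31!/(4!×27!) = 31465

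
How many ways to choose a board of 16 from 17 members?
C(17,16) = 17!/(16!×1!) = 17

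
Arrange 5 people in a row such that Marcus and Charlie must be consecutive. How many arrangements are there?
Treat the 2 as one block: (5-2+1)! × 2! = 24 × 2 = 48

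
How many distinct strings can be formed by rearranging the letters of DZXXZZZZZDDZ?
12! / (3! × 7! × 2!) = 7920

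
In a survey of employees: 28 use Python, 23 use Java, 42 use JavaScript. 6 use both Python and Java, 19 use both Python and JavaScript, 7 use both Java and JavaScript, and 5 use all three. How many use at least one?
|A∪B∪C| = 28+23+42-6-19-7+5 = 66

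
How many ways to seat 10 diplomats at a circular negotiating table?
Circular: fix one position, arrange the rest. (10-1)! = 362880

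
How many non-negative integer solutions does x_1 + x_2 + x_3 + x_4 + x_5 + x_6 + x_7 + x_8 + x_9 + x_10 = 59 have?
C(59+10-1, 10-1) = C(68, 9) = 49280065120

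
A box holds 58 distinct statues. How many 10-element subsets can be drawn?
C(58,10) = 58!/(10!×48!) = 52179482355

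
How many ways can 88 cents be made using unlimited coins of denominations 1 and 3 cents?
Coefficient of x^88 in 1/(1-x^1) · 1/(1-x^3). Use j coins of 3 for j = 0..⌊88/3⌋ = 29, the rest in 1s: 29 + 1 = 30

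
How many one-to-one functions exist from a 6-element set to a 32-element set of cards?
P(32,6) = 32!/(32-6)! = 652458240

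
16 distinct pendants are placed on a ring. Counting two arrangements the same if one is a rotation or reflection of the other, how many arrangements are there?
(16-1)!/2 = 1307674368000/2 = 653837184000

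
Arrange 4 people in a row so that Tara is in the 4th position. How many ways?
Fix one position: (4-1)! = 6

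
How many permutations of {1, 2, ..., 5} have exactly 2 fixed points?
Choose the 2 fixed points C(5,2) = 10, derange the rest: !3 = Σ_{j=0}^{3} (-1)^j·3!/j! = 6 - 6 + 3 - 1 = 2. Product = 10 × 2 = 20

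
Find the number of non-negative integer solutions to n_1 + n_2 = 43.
C(43+2-1, 2-1) = C(44, 1) = 44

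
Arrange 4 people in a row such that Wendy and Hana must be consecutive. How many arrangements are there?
Treat the 2 as one block: (4-2+1)! × 2! = 6 × 2 = 12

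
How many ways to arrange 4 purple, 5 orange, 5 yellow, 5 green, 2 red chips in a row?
21! / (4! × 5! × 5! × 5! × 2!) = 615969113760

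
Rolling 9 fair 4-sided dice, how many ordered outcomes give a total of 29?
Coefficient of x^29 in (x + x² + ... + x^4)^9. By inclusion-exclusion on dice exceeding 4: Σ_j (-1)^j C(9,j)·C(29-1-4j, 8) = C(9,0)·C(28,8) - C(9,1)·C(24,8) + C(9,2)·C(20,8) - C(9,3)·C(16,8) + C(9,4)·C(12,8) - C(9,5)·C(8,8) = 1·3108105 - 9·735471 + 36·125970 - 84·12870 + 126·495 - 126·1 = 4950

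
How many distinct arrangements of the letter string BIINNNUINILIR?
13! / (1! × 1! × 1! × 5! × 1! × 4!) = 2162160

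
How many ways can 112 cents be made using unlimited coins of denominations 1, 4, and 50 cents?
Coefficient of x^112 in 1/(1-x^1) · 1/(1-x^4) · 1/(1-x^50). Case on j = number of 50-cent coins (j = 0..2); remainder r = 112 - 50j is made from {1,4} in ⌊r/4⌋+1 ways. r = 112, 62, 12 → 29 + 16 + 4 = 49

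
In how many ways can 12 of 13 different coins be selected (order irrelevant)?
C(13,12) = 13!/(12!×1!) = 13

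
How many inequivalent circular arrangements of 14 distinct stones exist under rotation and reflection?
(14-1)!/2 = 6227020800/2 = 3113510400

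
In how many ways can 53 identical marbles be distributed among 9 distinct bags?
C(53+9-1, 9-1) = C(61, 8) = 2944827765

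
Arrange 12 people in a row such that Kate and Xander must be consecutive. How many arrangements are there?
Treat the 2 as one block: (12-2+1)! × 2! = 39916800 × 2 = 79833600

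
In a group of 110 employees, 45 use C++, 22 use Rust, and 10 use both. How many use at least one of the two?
|A∪B| = |A| + |B| - |A∩B| = 45 + 22 - 10 = 57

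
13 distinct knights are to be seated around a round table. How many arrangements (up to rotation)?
Circular: fix one position, arrange the rest. (13-1)! = 479001600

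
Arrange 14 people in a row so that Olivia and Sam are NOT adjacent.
Total - adjacent = 14! - (14-1)!×2 = 87178291200 - 12454041600 = 74724249600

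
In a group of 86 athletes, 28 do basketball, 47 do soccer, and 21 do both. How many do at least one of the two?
|A∪B| = |A| + |B| - |A∩B| = 28 + 47 - 21 = 54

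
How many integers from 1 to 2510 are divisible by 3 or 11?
⌊2510/3⌋ + ⌊2510/11⌋ - ⌊2510/33⌋ = 836 + 228 - 76 = 988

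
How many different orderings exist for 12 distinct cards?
12! = 479001600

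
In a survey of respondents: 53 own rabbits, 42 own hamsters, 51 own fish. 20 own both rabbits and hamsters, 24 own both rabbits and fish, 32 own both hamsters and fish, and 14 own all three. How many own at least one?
|A∪B∪C| = 53+42+51-20-24-32+14 = 84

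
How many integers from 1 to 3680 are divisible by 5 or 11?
⌊3680/5⌋ + ⌊3680/11⌋ - ⌊3680/55⌋ = 736 + 334 - 66 = 1004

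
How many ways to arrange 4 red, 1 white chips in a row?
5! / (4! × 1!) = 5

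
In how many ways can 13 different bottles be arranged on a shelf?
13! = 6227020800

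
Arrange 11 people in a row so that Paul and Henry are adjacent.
Treat as block: (11-1)! × 2! = 3628800 × 2 = 7257600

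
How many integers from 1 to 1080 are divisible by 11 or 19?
⌊1080/11⌋ + ⌊1080/19⌋ - ⌊1080/209⌋ = 98 + 56 - 5 = 149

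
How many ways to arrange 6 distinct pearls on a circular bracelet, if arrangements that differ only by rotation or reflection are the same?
(6-1)!/2 = 120/2 = 60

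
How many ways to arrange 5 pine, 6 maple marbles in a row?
11! / (5! × 6!) = 462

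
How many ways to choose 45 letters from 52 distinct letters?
C(52,45) = 52!/(45!×7!) = 133784560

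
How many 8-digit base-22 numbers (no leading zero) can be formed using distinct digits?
First digit: 21 choices (nonzero). Then descending: 21 × 21 × 20 × 19 × 18 × 17 × 16 × 15 = 12307075200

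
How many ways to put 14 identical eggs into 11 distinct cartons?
C(14+11-1, 11-1) = C(24, 10) = 1961256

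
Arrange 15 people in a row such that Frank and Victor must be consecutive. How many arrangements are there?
Treat the 2 as one block: (15-2+1)! × 2! = 87178291200 × 2 = 174356582400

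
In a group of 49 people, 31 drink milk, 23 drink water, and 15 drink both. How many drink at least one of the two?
|A∪B| = |A| + |B| - |A∩B| = 31 + 23 - 15 = 39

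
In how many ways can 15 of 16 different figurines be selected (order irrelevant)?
C(16,15) = 16!/(15!×1!) = 16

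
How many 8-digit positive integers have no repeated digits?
First digit: 9 choices (nonzero). Then descending: 9 × 9 × 8 × 7 × 6 × 5 × 4 × 3 = 1632960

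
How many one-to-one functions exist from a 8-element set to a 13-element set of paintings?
P(13,8) = 13!/(13-8)! = 51891840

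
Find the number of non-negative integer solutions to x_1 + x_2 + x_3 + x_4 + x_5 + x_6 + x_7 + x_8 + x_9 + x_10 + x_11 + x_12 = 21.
C(21+12-1, 12-1) = C(32, 11) = 129024480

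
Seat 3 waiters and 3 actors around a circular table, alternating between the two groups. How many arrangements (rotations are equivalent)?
Fix one of the waiters: (3-1)! ways for the remaining waiters, × 3! ways for the actors = 2 × 6 = 12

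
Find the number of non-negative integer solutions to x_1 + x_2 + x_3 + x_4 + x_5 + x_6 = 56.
C(56+6-1, 6-1) = C(61, 5) = 5949147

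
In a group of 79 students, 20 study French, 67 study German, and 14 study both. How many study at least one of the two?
|A∪B| = |A| + |B| - |A∩B| = 20 + 67 - 14 = 73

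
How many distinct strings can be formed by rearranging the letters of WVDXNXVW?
8! / (2! × 2! × 1! × 1! × 2!) = 5040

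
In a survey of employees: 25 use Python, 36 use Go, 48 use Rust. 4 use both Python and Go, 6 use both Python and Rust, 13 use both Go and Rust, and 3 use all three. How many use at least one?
|A∪B∪C| = 25+36+48-4-6-13+3 = 89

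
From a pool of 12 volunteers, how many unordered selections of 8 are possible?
C(12,8) = 12!/(8!×4!) = 495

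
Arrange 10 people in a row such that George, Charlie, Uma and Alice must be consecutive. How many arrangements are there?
Treat the 4 as one block: (10-4+1)! × 4! = 5040 × 24 = 120960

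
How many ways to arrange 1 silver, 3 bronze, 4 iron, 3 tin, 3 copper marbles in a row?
14! / (1! × 3! × 4! × 3! × 3!) = 16816800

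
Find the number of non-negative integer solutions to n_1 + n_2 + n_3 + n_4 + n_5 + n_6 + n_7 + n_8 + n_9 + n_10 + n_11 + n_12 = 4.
C(4+12-1, 12-1) = C(15, 11) = 1365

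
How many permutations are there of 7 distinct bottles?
7! = 5040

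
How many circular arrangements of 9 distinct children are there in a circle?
Circular: fix one position, arrange the rest. (9-1)! = 40320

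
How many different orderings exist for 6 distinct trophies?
6! = 720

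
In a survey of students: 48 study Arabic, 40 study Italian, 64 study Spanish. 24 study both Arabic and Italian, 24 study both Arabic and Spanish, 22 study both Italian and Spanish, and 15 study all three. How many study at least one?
|A∪B∪C| = 48+40+64-24-24-22+15 = 97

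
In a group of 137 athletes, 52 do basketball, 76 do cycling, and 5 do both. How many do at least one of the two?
|A∪B| = |A| + |B| - |A∩B| = 52 + 76 - 5 = 123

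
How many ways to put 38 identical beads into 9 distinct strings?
C(38+9-1, 9-1) = C(46, 8) = 260932815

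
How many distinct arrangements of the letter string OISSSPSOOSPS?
12! / (6! × 2! × 1! × 3!) = 55440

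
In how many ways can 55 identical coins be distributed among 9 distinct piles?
C(55+9-1, 9-1) = C(63, 8) = 3872894697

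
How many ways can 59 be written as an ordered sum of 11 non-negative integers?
C(59+11-1, 11-1) = C(69, 10) = 340032449328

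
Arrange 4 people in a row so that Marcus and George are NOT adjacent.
Total - adjacent = 4! - (4-1)!×2 = 24 - 12 = 12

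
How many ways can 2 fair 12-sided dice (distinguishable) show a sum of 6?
Coefficient of x^6 in (x + x² + ... + x^12)^2. By inclusion-exclusion on dice exceeding 12: Σ_j (-1)^j C(2,j)·C(6-1-12j, 1) = C(2,0)·C(5,1) = 1·5 = 5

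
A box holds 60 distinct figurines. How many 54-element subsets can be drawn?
C(60,54) = 60!/(54!×6!) = 50063860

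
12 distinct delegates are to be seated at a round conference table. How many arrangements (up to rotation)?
Circular: fix one position, arrange the rest. (12-1)! = 39916800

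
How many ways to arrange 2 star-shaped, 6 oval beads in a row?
8! / (2! × 6!) = 28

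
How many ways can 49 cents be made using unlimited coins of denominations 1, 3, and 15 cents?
Coefficient of x^49 in 1/(1-x^1) · 1/(1-x^3) · 1/(1-x^15). Case on j = number of 15-cent coins (j = 0..3); remainder r = 49 - 15j is made from {1,3} in ⌊r/3⌋+1 ways. r = 49, 34, 19, 4 → 17 + 12 + 7 + 2 = 38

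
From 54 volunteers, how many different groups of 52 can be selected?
C(54,52) = 54!/(52!×2!) = 1431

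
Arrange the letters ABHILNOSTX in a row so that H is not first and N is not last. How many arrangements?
By inclusion-exclusion: 10! - 2×(10-1)! + (10-2)! = 3628800 - 725760 + 40320 = 2943360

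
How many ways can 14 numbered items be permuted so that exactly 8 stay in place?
Choose the 8 fixed points C(14,8) = 3003, derange the rest: !6 = Σ_{j=0}^{6} (-1)^j·6!/j! = 720 - 720 + 360 - 120 + 30 - 6 + 1 = 265. Product = 3003 × 265 = 795795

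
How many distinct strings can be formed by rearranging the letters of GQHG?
4! / (1! × 2! × 1!) = 12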